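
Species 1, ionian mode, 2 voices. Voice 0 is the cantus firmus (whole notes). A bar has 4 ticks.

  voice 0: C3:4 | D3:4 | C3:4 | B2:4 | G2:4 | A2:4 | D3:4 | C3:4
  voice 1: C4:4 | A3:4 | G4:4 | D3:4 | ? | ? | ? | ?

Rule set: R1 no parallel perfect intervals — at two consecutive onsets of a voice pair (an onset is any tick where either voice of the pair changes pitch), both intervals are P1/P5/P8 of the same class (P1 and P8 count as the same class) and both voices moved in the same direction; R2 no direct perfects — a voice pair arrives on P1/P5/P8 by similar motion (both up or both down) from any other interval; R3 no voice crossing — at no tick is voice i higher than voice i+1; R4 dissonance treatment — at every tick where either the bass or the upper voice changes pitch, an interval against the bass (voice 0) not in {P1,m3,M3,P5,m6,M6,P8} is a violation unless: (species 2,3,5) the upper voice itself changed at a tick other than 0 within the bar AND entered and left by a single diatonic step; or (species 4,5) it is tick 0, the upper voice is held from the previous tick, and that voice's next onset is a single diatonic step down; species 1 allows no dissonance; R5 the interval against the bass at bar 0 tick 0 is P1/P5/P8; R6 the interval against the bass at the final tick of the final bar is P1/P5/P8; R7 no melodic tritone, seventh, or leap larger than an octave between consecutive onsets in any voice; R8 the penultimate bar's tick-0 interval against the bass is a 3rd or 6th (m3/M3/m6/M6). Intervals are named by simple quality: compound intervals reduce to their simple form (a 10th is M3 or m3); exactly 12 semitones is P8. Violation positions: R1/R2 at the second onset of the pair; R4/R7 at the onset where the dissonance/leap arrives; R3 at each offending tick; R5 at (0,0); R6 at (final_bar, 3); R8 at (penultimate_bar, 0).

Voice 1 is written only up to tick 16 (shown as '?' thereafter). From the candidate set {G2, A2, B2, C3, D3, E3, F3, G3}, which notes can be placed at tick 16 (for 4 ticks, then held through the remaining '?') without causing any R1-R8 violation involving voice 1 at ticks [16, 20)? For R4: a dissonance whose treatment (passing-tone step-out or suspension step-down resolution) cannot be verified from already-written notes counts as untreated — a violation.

G2: violates R2
A2: violates R4
B2: legal
C3: violates R4
D3: legal
E3: legal
F3: violates R4
G3: legal

{B2, D3, E3, G3}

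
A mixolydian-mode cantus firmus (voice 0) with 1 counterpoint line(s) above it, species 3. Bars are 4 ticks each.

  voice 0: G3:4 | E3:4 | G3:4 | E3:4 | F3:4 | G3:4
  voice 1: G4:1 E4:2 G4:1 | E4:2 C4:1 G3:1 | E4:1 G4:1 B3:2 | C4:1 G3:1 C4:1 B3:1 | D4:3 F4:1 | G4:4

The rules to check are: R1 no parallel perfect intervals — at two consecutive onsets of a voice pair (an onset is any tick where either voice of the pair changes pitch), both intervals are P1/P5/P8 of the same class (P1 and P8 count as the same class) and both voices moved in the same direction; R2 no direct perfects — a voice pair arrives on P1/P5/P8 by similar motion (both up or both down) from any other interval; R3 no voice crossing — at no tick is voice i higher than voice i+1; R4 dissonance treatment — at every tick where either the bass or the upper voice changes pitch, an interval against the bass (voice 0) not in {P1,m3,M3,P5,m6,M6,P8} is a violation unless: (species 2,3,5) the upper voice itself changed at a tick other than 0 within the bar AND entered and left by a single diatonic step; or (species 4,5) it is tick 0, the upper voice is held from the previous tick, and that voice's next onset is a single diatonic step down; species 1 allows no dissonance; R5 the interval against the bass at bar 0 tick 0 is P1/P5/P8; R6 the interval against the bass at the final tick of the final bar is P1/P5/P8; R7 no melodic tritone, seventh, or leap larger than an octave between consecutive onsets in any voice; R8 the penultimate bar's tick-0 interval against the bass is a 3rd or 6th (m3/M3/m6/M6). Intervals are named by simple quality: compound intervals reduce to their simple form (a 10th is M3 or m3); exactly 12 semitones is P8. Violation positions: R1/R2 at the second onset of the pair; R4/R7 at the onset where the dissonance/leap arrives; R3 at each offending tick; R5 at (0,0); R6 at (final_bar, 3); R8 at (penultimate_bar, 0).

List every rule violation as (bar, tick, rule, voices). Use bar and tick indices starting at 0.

(1, 0, R1, (0, 1))
(5, 0, R1, (0, 1))

bar 0: v0=G3 v1=G4 downbeat P8
bar 1: v0=E3 v1=E4 downbeat P8
bar 2: v0=G3 v1=E4 downbeat M6
bar 3: v0=E3 v1=C4 downbeat m6
bar 4: v0=F3 v1=D4 downbeat M6
bar 5: v0=G3 v1=G4 downbeat P8
  -> R1 @ bar 1 tick 0 v(0, 1): G3/G4 P8 -> E3/E4 P8 similar
  -> R1 @ bar 5 tick 0 v(0, 1): F3/F4 P8 -> G3/G4 P8 similar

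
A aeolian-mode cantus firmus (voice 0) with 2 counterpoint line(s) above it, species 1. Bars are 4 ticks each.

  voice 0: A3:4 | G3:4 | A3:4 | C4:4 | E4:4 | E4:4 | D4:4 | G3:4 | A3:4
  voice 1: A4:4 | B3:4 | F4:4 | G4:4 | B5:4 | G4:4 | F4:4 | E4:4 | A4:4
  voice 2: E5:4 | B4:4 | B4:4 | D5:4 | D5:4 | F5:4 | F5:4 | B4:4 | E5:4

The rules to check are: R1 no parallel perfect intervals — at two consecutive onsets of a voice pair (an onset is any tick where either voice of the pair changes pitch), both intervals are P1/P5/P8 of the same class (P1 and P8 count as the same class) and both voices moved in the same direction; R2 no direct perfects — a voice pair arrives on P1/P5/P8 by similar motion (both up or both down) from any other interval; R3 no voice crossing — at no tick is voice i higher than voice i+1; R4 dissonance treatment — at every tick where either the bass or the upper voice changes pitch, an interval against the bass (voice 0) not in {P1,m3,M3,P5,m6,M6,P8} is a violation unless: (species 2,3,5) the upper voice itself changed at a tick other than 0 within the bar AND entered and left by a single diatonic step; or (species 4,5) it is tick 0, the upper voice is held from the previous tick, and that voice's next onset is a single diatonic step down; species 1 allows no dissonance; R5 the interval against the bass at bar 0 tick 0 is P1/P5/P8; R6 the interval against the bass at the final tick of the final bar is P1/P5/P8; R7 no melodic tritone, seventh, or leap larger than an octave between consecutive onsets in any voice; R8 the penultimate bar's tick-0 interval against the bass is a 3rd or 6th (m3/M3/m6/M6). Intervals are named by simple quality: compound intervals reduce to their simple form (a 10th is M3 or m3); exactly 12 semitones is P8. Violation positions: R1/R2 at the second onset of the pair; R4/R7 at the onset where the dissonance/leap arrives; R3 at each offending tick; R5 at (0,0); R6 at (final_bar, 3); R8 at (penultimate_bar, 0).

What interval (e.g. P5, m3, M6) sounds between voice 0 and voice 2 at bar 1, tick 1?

voice 0=G3 voice 2=B4 -> M3

M3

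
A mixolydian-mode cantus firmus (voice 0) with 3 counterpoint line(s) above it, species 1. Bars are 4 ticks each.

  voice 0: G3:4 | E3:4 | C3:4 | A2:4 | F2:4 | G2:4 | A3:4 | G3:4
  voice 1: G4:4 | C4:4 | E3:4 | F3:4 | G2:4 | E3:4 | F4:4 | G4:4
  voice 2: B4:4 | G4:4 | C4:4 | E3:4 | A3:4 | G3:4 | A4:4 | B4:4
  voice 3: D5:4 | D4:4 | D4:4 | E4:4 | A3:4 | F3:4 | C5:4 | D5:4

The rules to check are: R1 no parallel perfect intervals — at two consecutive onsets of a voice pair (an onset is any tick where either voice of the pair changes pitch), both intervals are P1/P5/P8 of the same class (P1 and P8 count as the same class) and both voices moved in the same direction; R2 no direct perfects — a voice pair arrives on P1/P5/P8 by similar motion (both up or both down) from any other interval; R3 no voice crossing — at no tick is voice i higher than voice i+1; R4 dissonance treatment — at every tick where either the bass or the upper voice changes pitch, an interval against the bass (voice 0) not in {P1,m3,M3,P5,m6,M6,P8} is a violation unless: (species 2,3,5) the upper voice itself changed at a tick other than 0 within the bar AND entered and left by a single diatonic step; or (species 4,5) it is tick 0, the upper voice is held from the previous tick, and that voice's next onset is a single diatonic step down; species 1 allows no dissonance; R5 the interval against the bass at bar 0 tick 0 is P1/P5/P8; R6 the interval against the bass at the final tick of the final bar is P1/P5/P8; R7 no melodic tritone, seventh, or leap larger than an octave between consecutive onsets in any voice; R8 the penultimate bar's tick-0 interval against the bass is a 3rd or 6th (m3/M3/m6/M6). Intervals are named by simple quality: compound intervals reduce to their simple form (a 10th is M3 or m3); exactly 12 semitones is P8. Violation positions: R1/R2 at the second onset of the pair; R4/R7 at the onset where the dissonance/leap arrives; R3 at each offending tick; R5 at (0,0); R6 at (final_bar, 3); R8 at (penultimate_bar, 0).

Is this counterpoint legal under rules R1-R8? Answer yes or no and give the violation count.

bar 0: v0=G3 v1=G4 v2=B4 v3=D5 (P5)
bar 1: v0=E3 v1=C4 v2=G4 v3=D4 (m7)
bar 2: v0=C3 v1=E3 v2=C4 v3=D4 (M2)
bar 3: v0=A2 v1=F3 v2=E3 v3=E4 (P5)
bar 4: v0=F2 v1=G2 v2=A3 v3=A3 (M3)
bar 5: v0=G2 v1=E3 v2=G3 v3=F3 (m7)
bar 6: v0=A3 v1=F4 v2=A4 v3=C5 (m3)
bar 7: v0=G3 v1=G4 v2=B4 v3=D5 (P5)
  R5 @ bar0.0: opens on M3
  R2 @ bar1.0: G4/B4 M3 -> C4/G4 P5 similar
  R3 @ bar1.0: G4 above D4
  R4 @ bar1.0: E3/D4 m7 untreated
  R3 @ bar1.1: G4 above D4
  R3 @ bar1.2: G4 above D4
  R3 @ bar1.3: G4 above D4
  R2 @ bar2.0: E3/G4 m3 -> C3/C4 P8 similar
  R4 @ bar2.0: C3/D4 M2 untreated
  R2 @ bar3.0: C3/C4 P8 -> A2/E3 P5 similar
  R3 @ bar3.0: F3 above E3
  R3 @ bar3.1: F3 above E3
  R3 @ bar3.2: F3 above E3
  R3 @ bar3.3: F3 above E3
  R4 @ bar4.0: F2/G2 M2 untreated
  R7 @ bar4.0: F3->G2 leap 10st
  R3 @ bar5.0: G3 above F3
  R4 @ bar5.0: G2/F3 m7 untreated
  R3 @ bar5.1: G3 above F3
  R3 @ bar5.2: G3 above F3
  R3 @ bar5.3: G3 above F3
  R1 @ bar6.0: G2/G3 P8 -> A3/A4 P8 similar
  R2 @ bar6.0: E3/F3 m2 -> F4/C5 P5 similar
  R7 @ bar6.0: G2->A3 leap 14st
  R7 @ bar6.0: E3->F4 leap 13st
  R7 @ bar6.0: G3->A4 leap 14st
  R7 @ bar6.0: F3->C5 leap 19st
  R8 @ bar6.0: penult P8 not 3rd/6th
  R1 @ bar7.0: F4/C5 P5 -> G4/D5 P5 similar
  R6 @ bar7.3: closes on M3

No (30 violations)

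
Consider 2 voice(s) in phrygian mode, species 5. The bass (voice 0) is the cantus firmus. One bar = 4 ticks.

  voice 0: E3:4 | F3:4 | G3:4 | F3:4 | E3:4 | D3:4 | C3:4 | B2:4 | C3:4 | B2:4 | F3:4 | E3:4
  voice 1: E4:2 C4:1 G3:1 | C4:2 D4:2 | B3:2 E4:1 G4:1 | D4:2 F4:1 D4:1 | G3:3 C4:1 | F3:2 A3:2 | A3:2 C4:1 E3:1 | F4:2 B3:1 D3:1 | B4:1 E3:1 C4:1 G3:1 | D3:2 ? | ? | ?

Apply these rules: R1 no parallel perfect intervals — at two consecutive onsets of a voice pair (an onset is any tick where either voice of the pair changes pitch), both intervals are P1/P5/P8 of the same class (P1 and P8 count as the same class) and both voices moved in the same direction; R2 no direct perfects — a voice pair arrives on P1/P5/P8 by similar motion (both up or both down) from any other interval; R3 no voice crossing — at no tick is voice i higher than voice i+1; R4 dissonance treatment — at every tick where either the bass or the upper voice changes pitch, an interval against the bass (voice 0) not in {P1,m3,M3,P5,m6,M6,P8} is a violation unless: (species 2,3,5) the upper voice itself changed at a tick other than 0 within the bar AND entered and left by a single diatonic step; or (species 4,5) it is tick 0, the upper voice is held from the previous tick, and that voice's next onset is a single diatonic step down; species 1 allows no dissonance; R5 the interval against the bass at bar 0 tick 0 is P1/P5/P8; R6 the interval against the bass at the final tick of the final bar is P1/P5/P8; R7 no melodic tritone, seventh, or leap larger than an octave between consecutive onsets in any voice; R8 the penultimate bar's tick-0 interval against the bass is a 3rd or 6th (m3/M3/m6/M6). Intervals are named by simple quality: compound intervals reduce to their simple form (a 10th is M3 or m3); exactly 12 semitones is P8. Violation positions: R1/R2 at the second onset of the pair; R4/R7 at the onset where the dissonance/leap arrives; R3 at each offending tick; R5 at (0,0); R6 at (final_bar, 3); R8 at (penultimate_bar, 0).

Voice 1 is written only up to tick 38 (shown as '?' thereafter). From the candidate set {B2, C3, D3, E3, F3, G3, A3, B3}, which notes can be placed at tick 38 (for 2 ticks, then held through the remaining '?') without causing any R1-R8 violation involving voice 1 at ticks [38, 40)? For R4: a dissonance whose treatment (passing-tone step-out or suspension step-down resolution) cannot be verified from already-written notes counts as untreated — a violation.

{B2, B3, D3, G3}

B2: legal
C3: violates R4
D3: legal
E3: violates R4
F3: violates R4
G3: legal
A3: violates R4
B3: legal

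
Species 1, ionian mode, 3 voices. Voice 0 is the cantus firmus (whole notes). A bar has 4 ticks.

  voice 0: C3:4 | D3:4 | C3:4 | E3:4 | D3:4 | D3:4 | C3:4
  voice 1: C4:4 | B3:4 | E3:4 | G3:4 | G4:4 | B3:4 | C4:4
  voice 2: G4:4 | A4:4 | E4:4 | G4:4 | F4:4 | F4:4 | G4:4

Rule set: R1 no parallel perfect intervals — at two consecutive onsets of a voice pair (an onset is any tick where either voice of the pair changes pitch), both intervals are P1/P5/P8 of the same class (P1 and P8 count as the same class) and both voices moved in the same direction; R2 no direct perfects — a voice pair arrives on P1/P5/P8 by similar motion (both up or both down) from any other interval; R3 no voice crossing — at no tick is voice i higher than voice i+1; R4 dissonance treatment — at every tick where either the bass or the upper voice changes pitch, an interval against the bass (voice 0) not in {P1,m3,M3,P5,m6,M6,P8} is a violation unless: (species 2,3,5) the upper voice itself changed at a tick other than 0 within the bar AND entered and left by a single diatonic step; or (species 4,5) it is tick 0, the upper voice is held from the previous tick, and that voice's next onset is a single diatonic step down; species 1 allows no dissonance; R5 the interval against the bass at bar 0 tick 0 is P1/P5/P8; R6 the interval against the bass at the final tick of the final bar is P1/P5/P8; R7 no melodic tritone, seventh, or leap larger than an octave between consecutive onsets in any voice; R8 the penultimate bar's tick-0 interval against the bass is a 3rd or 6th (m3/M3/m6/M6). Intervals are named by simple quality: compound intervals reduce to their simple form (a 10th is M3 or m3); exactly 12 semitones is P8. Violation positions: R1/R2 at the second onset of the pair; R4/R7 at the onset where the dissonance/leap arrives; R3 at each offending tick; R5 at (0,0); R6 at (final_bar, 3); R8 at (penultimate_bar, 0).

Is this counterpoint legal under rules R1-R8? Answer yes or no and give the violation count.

No (9 violations)

bar 0: v0=C3 v1=C4 v2=G4 (P5)
bar 1: v0=D3 v1=B3 v2=A4 (P5)
bar 2: v0=C3 v1=E3 v2=E4 (M3)
bar 3: v0=E3 v1=G3 v2=G4 (m3)
bar 4: v0=D3 v1=G4 v2=F4 (m3)
bar 5: v0=D3 v1=B3 v2=F4 (m3)
bar 6: v0=C3 v1=C4 v2=G4 (P5)
  R1 @ bar1.0: C3/G4 P5 -> D3/A4 P5 similar
  R2 @ bar2.0: B3/A4 m7 -> E3/E4 P8 similar
  R1 @ bar3.0: E3/E4 P8 -> G3/G4 P8 similar
  R3 @ bar4.0: G4 above F4
  R4 @ bar4.0: D3/G4 P4 untreated
  R3 @ bar4.1: G4 above F4
  R3 @ bar4.2: G4 above F4
  R3 @ bar4.3: G4 above F4
  R2 @ bar6.0: B3/F4 TT -> C4/G4 P5 similar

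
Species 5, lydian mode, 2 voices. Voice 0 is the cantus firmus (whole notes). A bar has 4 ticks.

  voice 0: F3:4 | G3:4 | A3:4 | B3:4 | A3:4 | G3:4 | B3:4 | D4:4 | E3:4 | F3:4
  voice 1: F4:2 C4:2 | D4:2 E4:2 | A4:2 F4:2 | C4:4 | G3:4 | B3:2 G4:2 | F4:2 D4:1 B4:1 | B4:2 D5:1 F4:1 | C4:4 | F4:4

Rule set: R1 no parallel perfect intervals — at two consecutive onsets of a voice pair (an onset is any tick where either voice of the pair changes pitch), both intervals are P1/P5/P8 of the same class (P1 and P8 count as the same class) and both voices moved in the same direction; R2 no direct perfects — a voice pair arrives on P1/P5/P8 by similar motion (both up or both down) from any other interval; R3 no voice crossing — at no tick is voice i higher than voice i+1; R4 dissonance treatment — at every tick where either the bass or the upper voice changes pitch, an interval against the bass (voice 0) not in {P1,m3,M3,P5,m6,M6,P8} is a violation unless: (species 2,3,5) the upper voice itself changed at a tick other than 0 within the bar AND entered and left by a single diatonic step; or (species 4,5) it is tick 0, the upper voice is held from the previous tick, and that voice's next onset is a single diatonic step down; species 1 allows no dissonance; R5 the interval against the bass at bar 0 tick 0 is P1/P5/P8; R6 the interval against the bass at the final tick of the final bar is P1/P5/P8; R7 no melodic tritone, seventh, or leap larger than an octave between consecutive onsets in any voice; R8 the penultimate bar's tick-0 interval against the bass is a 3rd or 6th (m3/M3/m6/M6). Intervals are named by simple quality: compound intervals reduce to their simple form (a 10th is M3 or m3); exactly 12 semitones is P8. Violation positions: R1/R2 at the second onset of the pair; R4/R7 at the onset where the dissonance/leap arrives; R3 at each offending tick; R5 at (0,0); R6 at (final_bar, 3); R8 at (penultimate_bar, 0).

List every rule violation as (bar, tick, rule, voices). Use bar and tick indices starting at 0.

bar 0: v0=F3 v1=F4 downbeat P8
bar 1: v0=G3 v1=D4 downbeat P5
bar 2: v0=A3 v1=A4 downbeat P8
bar 3: v0=B3 v1=C4 downbeat m2
bar 4: v0=A3 v1=G3 downbeat M2
bar 5: v0=G3 v1=B3 downbeat M3
bar 6: v0=B3 v1=F4 downbeat TT
bar 7: v0=D4 v1=B4 downbeat M6
bar 8: v0=E3 v1=C4 downbeat m6
bar 9: v0=F3 v1=F4 downbeat P8
  -> R1 @ bar 1 tick 0 v(0, 1): F3/C4 P5 -> G3/D4 P5 similar
  -> R2 @ bar 2 tick 0 v(0, 1): G3/E4 M6 -> A3/A4 P8 similar
  -> R4 @ bar 3 tick 0 v(0, 1): B3/C4 m2 untreated
  -> R3 @ bar 4 tick 0 v(0, 1): A3 above G3
  -> R4 @ bar 4 tick 0 v(0, 1): A3/G3 M2 untreated
  -> R3 @ bar 4 tick 1 v(0, 1): A3 above G3
  -> R3 @ bar 4 tick 2 v(0, 1): A3 above G3
  -> R3 @ bar 4 tick 3 v(0, 1): A3 above G3
  -> R4 @ bar 6 tick 0 v(0, 1): B3/F4 TT untreated
  -> R7 @ bar 8 tick 0 v(0,): D4->E3 leap 10st
  -> R2 @ bar 9 tick 0 v(0, 1): E3/C4 m6 -> F3/F4 P8 similar

(1, 0, R1, (0, 1))
(2, 0, R2, (0, 1))
(3, 0, R4, (0, 1))
(4, 0, R3, (0, 1))
(4, 0, R4, (0, 1))
(4, 1, R3, (0, 1))
(4, 2, R3, (0, 1))
(4, 3, R3, (0, 1))
(6, 0, R4, (0, 1))
(8, 0, R7, (0,))
(9, 0, R2, (0, 1))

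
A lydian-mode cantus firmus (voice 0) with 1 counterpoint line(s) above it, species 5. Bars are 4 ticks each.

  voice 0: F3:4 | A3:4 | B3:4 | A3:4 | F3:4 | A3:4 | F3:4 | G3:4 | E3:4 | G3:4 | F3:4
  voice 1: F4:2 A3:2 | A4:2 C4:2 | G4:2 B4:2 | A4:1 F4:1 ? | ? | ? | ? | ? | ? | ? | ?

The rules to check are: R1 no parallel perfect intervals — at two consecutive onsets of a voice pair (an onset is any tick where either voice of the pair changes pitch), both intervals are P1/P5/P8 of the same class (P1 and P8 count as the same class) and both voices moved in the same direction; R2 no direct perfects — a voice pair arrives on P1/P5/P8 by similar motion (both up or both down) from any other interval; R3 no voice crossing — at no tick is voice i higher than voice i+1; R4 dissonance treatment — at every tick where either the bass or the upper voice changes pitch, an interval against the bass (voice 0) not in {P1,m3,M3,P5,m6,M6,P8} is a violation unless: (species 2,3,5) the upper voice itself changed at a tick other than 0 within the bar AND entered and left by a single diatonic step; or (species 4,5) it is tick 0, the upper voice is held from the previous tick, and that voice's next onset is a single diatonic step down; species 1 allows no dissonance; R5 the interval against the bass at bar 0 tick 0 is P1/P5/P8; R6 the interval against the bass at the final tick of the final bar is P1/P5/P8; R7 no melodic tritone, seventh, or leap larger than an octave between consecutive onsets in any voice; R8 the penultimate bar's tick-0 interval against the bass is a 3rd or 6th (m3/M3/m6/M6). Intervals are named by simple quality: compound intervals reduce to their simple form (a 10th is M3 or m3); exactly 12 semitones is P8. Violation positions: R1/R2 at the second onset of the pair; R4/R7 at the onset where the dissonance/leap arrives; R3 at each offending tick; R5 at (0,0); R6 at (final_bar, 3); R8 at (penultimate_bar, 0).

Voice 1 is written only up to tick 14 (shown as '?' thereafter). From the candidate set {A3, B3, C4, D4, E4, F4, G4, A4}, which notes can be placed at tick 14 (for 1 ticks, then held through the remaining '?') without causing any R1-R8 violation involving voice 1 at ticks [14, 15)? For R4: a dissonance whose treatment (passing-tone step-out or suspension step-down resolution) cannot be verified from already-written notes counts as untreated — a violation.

A3: legal
B3: violates R4,R7
C4: legal
D4: violates R4
E4: legal
F4: legal
G4: violates R4
A4: legal

{A3, A4, C4, E4, F4}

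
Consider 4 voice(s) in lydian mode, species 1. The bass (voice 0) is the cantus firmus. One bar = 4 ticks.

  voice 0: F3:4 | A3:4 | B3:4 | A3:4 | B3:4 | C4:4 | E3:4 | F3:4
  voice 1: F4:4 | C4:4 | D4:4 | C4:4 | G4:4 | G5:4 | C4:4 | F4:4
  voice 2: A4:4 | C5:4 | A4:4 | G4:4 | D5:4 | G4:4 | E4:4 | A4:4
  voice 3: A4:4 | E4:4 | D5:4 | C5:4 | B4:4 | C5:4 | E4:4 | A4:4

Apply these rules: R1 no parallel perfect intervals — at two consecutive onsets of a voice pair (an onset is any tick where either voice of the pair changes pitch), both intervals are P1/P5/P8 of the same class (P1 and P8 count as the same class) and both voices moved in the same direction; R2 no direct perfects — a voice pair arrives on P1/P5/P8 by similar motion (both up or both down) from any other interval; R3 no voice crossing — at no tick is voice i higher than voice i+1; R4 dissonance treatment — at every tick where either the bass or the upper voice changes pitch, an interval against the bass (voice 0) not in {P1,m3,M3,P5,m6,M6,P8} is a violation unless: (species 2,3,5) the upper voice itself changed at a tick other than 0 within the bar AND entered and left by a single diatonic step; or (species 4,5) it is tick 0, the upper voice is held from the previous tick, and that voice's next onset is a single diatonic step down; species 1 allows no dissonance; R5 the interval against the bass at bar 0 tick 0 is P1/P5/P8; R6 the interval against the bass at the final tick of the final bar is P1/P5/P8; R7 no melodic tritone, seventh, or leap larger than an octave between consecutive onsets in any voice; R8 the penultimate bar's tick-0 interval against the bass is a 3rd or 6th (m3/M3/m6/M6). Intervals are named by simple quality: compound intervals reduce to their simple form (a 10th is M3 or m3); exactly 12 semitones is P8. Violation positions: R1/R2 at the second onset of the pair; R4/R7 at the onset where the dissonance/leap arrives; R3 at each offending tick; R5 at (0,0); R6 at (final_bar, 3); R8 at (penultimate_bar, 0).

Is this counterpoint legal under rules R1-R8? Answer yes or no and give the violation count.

No (34 violations)

bar 0: v0=F3 v1=F4 v2=A4 v3=A4 (M3)
bar 1: v0=A3 v1=C4 v2=C5 v3=E4 (P5)
bar 2: v0=B3 v1=D4 v2=A4 v3=D5 (m3)
bar 3: v0=A3 v1=C4 v2=G4 v3=C5 (m3)
bar 4: v0=B3 v1=G4 v2=D5 v3=B4 (P8)
bar 5: v0=C4 v1=G5 v2=G4 v3=C5 (P8)
bar 6: v0=E3 v1=C4 v2=E4 v3=E4 (P8)
bar 7: v0=F3 v1=F4 v2=A4 v3=A4 (M3)
  R5 @ bar0.0: opens on M3
  R5 @ bar0.0: opens on M3
  R3 @ bar1.0: C5 above E4
  R3 @ bar1.1: C5 above E4
  R3 @ bar1.2: C5 above E4
  R3 @ bar1.3: C5 above E4
  R2 @ bar2.0: C4/E4 M3 -> D4/D5 P8 similar
  R4 @ bar2.0: B3/A4 m7 untreated
  R7 @ bar2.0: E4->D5 leap 10st
  R1 @ bar3.0: D4/A4 P5 -> C4/G4 P5 similar
  R1 @ bar3.0: D4/D5 P8 -> C4/C5 P8 similar
  R4 @ bar3.0: A3/G4 m7 untreated
  R1 @ bar4.0: C4/G4 P5 -> G4/D5 P5 similar
  R3 @ bar4.0: D5 above B4
  R3 @ bar4.1: D5 above B4
  R3 @ bar4.2: D5 above B4
  R3 @ bar4.3: D5 above B4
  R1 @ bar5.0: B3/B4 P8 -> C4/C5 P8 similar
  R2 @ bar5.0: B3/G4 m6 -> C4/G5 P5 similar
  R2 @ bar5.0: G4/B4 M3 -> G5/C5 P5 similar
  R3 @ bar5.0: G5 above G4
  R3 @ bar5.1: G5 above G4
  R3 @ bar5.2: G5 above G4
  R3 @ bar5.3: G5 above G4
  R1 @ bar6.0: C4/C5 P8 -> E3/E4 P8 similar
  R2 @ bar6.0: C4/G4 P5 -> E3/E4 P8 similar
  R2 @ bar6.0: G4/C5 P4 -> E4/E4 P1 similar
  R7 @ bar6.0: G5->C4 leap 19st
  R8 @ bar6.0: penult P8 not 3rd/6th
  R8 @ bar6.0: penult P8 not 3rd/6th
  R1 @ bar7.0: E4/E4 P1 -> A4/A4 P1 similar
  R2 @ bar7.0: E3/C4 m6 -> F3/F4 P8 similar
  R6 @ bar7.3: closes on M3
  R6 @ bar7.3: closes on M3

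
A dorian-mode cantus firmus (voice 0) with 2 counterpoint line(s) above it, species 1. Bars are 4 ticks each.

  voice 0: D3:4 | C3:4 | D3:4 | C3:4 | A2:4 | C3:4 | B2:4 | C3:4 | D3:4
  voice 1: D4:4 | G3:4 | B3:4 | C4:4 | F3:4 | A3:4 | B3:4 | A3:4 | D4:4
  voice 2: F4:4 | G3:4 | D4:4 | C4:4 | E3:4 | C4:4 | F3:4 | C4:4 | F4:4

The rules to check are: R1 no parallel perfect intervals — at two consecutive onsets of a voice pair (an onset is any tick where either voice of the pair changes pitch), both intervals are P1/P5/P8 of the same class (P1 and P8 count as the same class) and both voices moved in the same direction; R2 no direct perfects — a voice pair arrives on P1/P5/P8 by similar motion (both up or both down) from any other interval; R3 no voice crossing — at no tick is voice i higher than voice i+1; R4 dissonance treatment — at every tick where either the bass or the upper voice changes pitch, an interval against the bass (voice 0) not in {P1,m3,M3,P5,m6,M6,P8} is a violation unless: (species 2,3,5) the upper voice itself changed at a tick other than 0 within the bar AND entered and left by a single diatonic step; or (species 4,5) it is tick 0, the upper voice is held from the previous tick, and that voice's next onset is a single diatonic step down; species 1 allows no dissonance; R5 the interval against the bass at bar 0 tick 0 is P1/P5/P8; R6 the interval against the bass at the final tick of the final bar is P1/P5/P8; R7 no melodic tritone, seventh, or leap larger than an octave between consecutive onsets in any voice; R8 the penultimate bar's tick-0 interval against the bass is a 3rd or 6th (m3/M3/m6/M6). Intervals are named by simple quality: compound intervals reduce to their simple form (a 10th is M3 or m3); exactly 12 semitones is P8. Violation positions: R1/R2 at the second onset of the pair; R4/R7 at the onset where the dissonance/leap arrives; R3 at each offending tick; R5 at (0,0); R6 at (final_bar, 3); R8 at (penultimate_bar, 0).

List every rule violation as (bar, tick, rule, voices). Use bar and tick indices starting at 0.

(0, 0, R5, (0, 2))
(1, 0, R2, (0, 1))
(1, 0, R2, (0, 2))
(1, 0, R2, (1, 2))
(1, 0, R7, (2,))
(2, 0, R2, (0, 2))
(3, 0, R1, (0, 2))
(4, 0, R2, (0, 2))
(4, 0, R3, (1, 2))
(4, 1, R3, (1, 2))
(4, 2, R3, (1, 2))
(4, 3, R3, (1, 2))
(5, 0, R2, (0, 2))
(6, 0, R3, (1, 2))
(6, 0, R4, (0, 2))
(6, 1, R3, (1, 2))
(6, 2, R3, (1, 2))
(6, 3, R3, (1, 2))
(7, 0, R2, (0, 2))
(7, 0, R8, (0, 2))
(8, 0, R2, (0, 1))
(8, 3, R6, (0, 2))

bar 0: v0=D3 v1=D4 v2=F4 downbeat m3
bar 1: v0=C3 v1=G3 v2=G3 downbeat P5
bar 2: v0=D3 v1=B3 v2=D4 downbeat P8
bar 3: v0=C3 v1=C4 v2=C4 downbeat P8
bar 4: v0=A2 v1=F3 v2=E3 downbeat P5
bar 5: v0=C3 v1=A3 v2=C4 downbeat P8
bar 6: v0=B2 v1=B3 v2=F3 downbeat TT
bar 7: v0=C3 v1=A3 v2=C4 downbeat P8
bar 8: v0=D3 v1=D4 v2=F4 downbeat m3
  -> R5 @ bar 0 tick 0 v(0, 2): opens on m3
  -> R2 @ bar 1 tick 0 v(0, 1): D3/D4 P8 -> C3/G3 P5 similar
  -> R2 @ bar 1 tick 0 v(0, 2): D3/F4 m3 -> C3/G3 P5 similar
  -> R2 @ bar 1 tick 0 v(1, 2): D4/F4 m3 -> G3/G3 P1 similar
  -> R7 @ bar 1 tick 0 v(2,): F4->G3 leap 10st
  -> R2 @ bar 2 tick 0 v(0, 2): C3/G3 P5 -> D3/D4 P8 similar
  -> R1 @ bar 3 tick 0 v(0, 2): D3/D4 P8 -> C3/C4 P8 similar
  -> R2 @ bar 4 tick 0 v(0, 2): C3/C4 P8 -> A2/E3 P5 similar
  -> R3 @ bar 4 tick 0 v(1, 2): F3 above E3
  -> R3 @ bar 4 tick 1 v(1, 2): F3 above E3
  -> R3 @ bar 4 tick 2 v(1, 2): F3 above E3
  -> R3 @ bar 4 tick 3 v(1, 2): F3 above E3
  -> R2 @ bar 5 tick 0 v(0, 2): A2/E3 P5 -> C3/C4 P8 similar
  -> R3 @ bar 6 tick 0 v(1, 2): B3 above F3
  -> R4 @ bar 6 tick 0 v(0, 2): B2/F3 TT untreated
  -> R3 @ bar 6 tick 1 v(1, 2): B3 above F3
  -> R3 @ bar 6 tick 2 v(1, 2): B3 above F3
  -> R3 @ bar 6 tick 3 v(1, 2): B3 above F3
  -> R2 @ bar 7 tick 0 v(0, 2): B2/F3 TT -> C3/C4 P8 similar
  -> R8 @ bar 7 tick 0 v(0, 2): penult P8 not 3rd/6th
  -> R2 @ bar 8 tick 0 v(0, 1): C3/A3 M6 -> D3/D4 P8 similar
  -> R6 @ bar 8 tick 3 v(0, 2): closes on m3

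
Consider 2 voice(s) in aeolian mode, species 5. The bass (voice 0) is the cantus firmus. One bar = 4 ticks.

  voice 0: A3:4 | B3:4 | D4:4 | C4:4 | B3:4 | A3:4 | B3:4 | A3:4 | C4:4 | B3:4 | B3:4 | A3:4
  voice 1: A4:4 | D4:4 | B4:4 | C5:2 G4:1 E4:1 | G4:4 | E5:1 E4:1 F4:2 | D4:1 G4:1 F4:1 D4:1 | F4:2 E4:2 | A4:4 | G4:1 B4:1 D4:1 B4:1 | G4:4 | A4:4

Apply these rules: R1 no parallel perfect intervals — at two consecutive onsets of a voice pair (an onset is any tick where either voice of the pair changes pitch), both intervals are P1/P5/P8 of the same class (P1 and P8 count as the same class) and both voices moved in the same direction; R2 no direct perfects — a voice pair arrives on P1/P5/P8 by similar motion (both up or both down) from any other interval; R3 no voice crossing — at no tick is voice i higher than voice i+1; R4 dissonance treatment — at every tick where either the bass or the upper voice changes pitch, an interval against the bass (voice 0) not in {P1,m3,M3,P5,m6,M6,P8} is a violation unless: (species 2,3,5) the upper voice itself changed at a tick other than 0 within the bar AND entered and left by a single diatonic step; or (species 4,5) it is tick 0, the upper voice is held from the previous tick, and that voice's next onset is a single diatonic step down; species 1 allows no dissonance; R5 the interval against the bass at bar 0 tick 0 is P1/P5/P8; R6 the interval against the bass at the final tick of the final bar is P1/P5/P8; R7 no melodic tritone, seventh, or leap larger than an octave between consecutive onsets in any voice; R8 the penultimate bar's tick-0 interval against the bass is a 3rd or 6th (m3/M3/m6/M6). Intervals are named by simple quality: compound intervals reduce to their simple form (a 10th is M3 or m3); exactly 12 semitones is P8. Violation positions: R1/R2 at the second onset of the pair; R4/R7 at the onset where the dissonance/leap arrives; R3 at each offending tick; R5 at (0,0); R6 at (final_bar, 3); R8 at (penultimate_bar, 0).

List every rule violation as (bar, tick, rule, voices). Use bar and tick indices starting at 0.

(6, 2, R4, (0, 1))

bar 0: v0=A3 v1=A4 downbeat P8
bar 1: v0=B3 v1=D4 downbeat m3
bar 2: v0=D4 v1=B4 downbeat M6
bar 3: v0=C4 v1=C5 downbeat P8
bar 4: v0=B3 v1=G4 downbeat m6
bar 5: v0=A3 v1=E5 downbeat P5
bar 6: v0=B3 v1=D4 downbeat m3
bar 7: v0=A3 v1=F4 downbeat m6
bar 8: v0=C4 v1=A4 downbeat M6
bar 9: v0=B3 v1=G4 downbeat m6
bar 10: v0=B3 v1=G4 downbeat m6
bar 11: v0=A3 v1=A4 downbeat P8
  -> R4 @ bar 6 tick 2 v(0, 1): B3/F4 TT untreated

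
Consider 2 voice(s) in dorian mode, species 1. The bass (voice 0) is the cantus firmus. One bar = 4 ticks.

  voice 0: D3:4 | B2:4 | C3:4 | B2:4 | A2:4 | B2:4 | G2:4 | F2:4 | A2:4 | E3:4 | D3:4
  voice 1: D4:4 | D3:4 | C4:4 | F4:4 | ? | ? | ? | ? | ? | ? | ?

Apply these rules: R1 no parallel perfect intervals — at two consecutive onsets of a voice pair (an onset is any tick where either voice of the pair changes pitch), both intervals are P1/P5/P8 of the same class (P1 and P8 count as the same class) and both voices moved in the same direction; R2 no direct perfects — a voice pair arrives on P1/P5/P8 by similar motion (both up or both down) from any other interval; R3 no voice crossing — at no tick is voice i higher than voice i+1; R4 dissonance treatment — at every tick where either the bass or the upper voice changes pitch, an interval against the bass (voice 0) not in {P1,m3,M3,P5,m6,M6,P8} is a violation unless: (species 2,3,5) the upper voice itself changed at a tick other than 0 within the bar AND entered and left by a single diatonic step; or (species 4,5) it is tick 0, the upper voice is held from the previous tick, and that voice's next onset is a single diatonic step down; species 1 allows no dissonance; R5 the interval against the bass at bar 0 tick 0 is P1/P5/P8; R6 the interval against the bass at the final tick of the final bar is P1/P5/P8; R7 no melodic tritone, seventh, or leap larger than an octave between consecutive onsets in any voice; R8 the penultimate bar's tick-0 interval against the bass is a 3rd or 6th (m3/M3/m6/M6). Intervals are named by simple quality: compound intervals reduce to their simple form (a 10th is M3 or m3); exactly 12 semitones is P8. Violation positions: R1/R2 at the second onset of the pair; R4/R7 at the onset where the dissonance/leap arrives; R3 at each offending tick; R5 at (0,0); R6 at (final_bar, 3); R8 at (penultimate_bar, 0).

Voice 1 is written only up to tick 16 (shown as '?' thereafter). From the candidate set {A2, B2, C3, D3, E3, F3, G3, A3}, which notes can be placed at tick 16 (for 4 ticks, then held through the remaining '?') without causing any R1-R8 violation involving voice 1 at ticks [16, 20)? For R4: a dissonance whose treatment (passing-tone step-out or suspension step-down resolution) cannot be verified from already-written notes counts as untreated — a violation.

{F3}

A2: violates R2,R7
B2: violates R4,R7
C3: violates R7
D3: violates R4,R7
E3: violates R2,R7
F3: legal
G3: violates R4,R7
A3: violates R2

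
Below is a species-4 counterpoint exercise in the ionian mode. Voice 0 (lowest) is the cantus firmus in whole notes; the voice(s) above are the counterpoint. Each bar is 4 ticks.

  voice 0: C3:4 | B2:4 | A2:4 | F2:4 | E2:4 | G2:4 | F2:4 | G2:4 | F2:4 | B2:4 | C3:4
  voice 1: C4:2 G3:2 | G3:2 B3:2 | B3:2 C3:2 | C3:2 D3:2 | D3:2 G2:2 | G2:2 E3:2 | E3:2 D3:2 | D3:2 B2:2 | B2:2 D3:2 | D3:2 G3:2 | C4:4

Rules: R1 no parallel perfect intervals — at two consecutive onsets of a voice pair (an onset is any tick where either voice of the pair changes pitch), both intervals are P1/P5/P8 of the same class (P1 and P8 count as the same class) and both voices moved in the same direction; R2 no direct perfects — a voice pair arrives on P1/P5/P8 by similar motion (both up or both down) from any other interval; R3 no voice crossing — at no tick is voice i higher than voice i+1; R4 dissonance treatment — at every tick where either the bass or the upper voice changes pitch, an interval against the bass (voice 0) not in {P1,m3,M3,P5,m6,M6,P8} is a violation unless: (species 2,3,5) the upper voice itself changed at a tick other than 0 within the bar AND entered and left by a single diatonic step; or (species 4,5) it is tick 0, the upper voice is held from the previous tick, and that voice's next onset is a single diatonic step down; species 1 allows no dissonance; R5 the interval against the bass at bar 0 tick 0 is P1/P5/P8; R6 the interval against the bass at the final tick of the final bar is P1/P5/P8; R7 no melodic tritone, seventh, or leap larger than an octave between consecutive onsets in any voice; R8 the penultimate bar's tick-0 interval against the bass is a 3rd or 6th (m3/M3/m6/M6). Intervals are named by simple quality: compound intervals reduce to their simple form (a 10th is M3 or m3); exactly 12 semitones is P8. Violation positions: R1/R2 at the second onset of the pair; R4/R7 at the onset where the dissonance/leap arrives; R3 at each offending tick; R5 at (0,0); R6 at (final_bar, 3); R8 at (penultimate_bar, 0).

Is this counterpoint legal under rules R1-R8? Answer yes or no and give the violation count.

No (6 violations)

bar 0: v0=C3 v1=C4 (P8)
bar 1: v0=B2 v1=G3 (m6)
bar 2: v0=A2 v1=B3 (M2)
bar 3: v0=F2 v1=C3 (P5)
bar 4: v0=E2 v1=D3 (m7)
bar 5: v0=G2 v1=G2 (P1)
bar 6: v0=F2 v1=E3 (M7)
bar 7: v0=G2 v1=D3 (P5)
bar 8: v0=F2 v1=B2 (TT)
bar 9: v0=B2 v1=D3 (m3)
bar 10: v0=C3 v1=C4 (P8)
  R4 @ bar2.0: A2/B3 M2 untreated
  R7 @ bar2.2: B3->C3 leap 11st
  R4 @ bar4.0: E2/D3 m7 untreated
  R4 @ bar8.0: F2/B2 TT untreated
  R7 @ bar9.0: F2->B2 leap 6st
  R2 @ bar10.0: B2/G3 m6 -> C3/C4 P8 similar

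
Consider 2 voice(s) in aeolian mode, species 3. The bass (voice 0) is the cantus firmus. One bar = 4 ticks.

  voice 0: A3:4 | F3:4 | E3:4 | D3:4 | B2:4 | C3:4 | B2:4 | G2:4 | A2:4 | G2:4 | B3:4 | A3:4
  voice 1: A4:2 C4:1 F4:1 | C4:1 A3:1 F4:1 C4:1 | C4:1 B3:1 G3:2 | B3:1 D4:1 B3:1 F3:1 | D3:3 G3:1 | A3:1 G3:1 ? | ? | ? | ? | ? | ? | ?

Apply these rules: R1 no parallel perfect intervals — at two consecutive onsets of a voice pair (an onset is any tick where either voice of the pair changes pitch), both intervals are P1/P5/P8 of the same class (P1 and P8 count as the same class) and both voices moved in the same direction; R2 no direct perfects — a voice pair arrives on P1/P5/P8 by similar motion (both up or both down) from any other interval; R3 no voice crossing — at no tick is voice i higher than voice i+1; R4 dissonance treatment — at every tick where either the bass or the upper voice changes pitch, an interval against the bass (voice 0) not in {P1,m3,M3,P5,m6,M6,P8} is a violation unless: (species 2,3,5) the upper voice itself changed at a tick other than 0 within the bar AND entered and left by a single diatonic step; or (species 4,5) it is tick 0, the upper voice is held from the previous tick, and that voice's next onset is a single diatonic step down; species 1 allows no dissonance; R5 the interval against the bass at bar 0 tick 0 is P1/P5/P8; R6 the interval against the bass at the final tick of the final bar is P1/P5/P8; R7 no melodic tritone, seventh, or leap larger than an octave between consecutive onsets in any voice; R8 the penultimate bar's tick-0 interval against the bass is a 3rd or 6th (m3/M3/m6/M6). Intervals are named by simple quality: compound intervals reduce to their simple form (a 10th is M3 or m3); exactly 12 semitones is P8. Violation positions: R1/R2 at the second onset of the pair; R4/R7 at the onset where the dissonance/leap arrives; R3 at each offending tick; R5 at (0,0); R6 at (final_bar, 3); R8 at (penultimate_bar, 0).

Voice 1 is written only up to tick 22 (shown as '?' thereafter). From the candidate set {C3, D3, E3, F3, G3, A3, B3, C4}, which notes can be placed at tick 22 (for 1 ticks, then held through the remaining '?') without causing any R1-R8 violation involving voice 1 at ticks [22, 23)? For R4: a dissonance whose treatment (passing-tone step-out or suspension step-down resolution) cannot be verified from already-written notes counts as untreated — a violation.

C3: legal
D3: violates R4
E3: legal
F3: violates R4
G3: legal
A3: legal
B3: violates R4
C4: legal

{A3, C3, C4, E3, G3}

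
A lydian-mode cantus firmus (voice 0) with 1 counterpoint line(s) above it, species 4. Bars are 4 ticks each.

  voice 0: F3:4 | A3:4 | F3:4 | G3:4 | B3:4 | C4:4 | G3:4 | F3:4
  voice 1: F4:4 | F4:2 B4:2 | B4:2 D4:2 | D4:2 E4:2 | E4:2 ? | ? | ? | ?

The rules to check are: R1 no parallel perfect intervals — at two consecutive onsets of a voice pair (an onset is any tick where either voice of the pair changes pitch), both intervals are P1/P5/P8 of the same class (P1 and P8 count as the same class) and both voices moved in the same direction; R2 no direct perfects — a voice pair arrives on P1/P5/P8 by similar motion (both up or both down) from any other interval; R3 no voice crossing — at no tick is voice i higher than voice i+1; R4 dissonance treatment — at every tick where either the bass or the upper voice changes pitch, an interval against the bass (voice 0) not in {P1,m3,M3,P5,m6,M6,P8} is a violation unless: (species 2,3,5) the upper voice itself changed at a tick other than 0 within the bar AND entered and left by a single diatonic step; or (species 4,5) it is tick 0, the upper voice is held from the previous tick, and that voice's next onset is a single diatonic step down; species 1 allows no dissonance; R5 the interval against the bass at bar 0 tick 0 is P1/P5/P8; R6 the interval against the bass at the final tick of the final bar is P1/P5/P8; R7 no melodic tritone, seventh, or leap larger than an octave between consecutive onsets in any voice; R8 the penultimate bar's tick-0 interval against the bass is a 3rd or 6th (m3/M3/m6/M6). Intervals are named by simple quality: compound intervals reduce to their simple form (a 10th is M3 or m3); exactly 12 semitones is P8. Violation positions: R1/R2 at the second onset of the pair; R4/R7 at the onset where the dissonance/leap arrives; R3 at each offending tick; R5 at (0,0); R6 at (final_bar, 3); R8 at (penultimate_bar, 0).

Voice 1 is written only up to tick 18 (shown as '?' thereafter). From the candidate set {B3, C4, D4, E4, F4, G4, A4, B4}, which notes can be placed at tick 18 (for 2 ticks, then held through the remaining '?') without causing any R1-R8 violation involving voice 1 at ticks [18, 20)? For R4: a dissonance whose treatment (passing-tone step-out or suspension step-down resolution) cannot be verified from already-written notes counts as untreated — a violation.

B3: legal
C4: violates R4
D4: legal
E4: legal
F4: violates R4
G4: legal
A4: violates R4
B4: legal

{B3, B4, D4, E4, G4}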